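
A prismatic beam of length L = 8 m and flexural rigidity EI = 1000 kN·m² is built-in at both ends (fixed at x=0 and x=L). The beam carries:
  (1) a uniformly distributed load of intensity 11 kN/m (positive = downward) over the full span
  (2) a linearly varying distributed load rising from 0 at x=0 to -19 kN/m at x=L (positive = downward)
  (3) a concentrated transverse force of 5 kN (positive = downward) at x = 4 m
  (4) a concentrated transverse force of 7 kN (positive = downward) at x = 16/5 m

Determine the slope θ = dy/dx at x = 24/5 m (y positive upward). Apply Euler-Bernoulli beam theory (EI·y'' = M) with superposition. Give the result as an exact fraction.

θ(24/5) = 5762/390625 rad

Load 1 — uniform load w=11 kN/m over full span:
  θ_1 = -wx(L-x)(L-2x)/(12EI) = -11·(24/5)·(8-(24/5))·(8-2·(24/5))/(12·1000) = 352/15625 rad
Load 2 — triangular load w₀=-19 kN/m (0→w₀ over full span):
  θ_2 = -w₀(2x(L-x)(L-2x)(x+2L)+x²(L-x)²)/(120LEI) = -(-19)·(2·(24/5)·(8-(24/5))·(8-2·(24/5))·((24/5)+2·8)+(24/5)²·(8-(24/5))²)/(120·8·1000) = -1216/78125 rad
Load 3 — point force P=5 kN at a=4 m (b=L-a=4):
  θ_3 = Pa²(L-x)(2bL-(3b+a)(L-x))/(2L³EI)  [x>a] = 5·4²·(8-(24/5))·(2·4·8-(3·4+4)·(8-(24/5)))/(2·8³·1000) = 2/625 rad
Load 4 — point force P=7 kN at a=16/5 m (b=L-a=24/5):
  θ_4 = Pa²(L-x)(2bL-(3b+a)(L-x))/(2L³EI)  [x>a] = 7·(16/5)²·(8-(24/5))·(2·(24/5)·8-(3·(24/5)+(16/5))·(8-(24/5)))/(2·8³·1000) = 1792/390625 rad
Superposition: θ = Σ θ_i = 5762/390625 rad ≈ 0.014751 rad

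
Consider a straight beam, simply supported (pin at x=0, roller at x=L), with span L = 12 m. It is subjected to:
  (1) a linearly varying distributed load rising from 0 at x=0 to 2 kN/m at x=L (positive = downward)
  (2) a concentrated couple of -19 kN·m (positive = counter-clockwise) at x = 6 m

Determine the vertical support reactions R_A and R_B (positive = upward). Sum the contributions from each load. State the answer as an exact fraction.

R_A = 29/12 kN, R_B = 115/12 kN

Load 1 — triangular load w₀=2 kN/m (0→w₀ over full span):
  R_A = w₀L/6 = 2·12/6 = 4 kN
  R_B = w₀L/3 = 2·12/3 = 8 kN
Load 2 — applied couple M₀=-19 kN·m at a=6 m (b=L-a=6):
  R_A = M₀/L = (-19)/12 = -19/12 kN
  R_B = -M₀/L = -(-19)/12 = 19/12 kN
Superposition: R_A = 29/12 kN, R_B = 115/12 kN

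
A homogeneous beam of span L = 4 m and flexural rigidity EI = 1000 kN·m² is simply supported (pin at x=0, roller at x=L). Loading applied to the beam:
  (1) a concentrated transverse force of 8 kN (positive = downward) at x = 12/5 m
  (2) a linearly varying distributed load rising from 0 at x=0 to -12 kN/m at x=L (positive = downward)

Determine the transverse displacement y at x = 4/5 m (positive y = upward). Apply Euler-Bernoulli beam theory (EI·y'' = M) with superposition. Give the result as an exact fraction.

y(4/5) = 34048/5859375 m

Load 1 — point force P=8 kN at a=12/5 m (b=L-a=8/5):
  y_1 = -Pbx(L²-b²-x²)/(6LEI)  [x≤a] = -8·(8/5)·(4/5)·(4²-(8/5)²-(4/5)²)/(6·4·1000) = -256/46875 m
Load 2 — triangular load w₀=-12 kN/m (0→w₀ over full span):
  y_2 = -w₀x(7L⁴-10L²x²+3x⁴)/(360LEI) = -(-12)·(4/5)·(7·4⁴-10·4²·(4/5)²+3·(4/5)⁴)/(360·4·1000) = 22016/1953125 m
Superposition: y = Σ y_i = 34048/5859375 m ≈ 0.005811 m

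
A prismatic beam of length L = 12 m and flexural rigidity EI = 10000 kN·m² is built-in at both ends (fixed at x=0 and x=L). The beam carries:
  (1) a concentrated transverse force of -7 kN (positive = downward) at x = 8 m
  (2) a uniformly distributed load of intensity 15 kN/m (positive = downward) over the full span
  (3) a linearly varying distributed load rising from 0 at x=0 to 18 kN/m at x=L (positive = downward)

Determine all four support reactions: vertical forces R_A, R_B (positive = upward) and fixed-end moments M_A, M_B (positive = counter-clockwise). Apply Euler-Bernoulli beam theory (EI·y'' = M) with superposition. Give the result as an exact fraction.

R_A = 16279/135 kN, M_A = 11708/45 kN·m, R_B = 21656/135 kN, M_B = -13372/45 kN·m

Load 1 — point force P=-7 kN at a=8 m (b=L-a=4):
  R_A = Pb²(3a+b)/L³ = (-7)·4²·(3·8+4)/12³ = -49/27 kN
  M_A = Pab²/L² = (-7)·8·4²/12² = -56/9 kN·m
  R_B = Pa²(a+3b)/L³ = (-7)·8²·(8+3·4)/12³ = -140/27 kN
  M_B = -Pa²b/L² = -(-7)·8²·4/12² = 112/9 kN·m
Load 2 — uniform load w=15 kN/m over full span:
  R_A = wL/2 = 15·12/2 = 90 kN
  M_A = wL²/12 = 15·12²/12 = 180 kN·m
  R_B = wL/2 = 15·12/2 = 90 kN
  M_B = -wL²/12 = -15·12²/12 = -180 kN·m
Load 3 — triangular load w₀=18 kN/m (0→w₀ over full span):
  R_A = 3w₀L/20 = 3·18·12/20 = 162/5 kN
  M_A = w₀L²/30 = 18·12²/30 = 432/5 kN·m
  R_B = 7w₀L/20 = 7·18·12/20 = 378/5 kN
  M_B = -w₀L²/20 = -18·12²/20 = -648/5 kN·m
Superposition: R_A = 16279/135 kN, M_A = 11708/45 kN·m, R_B = 21656/135 kN, M_B = -13372/45 kN·m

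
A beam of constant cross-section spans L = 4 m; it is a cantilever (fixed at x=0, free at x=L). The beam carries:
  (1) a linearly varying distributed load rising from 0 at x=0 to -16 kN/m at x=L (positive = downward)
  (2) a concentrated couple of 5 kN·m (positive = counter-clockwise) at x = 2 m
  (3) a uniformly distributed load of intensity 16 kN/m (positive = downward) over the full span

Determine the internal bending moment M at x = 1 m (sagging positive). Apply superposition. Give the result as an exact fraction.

M(1) = -13 kN·m

Load 1 — triangular load w₀=-16 kN/m (0→w₀ over full span):
  M_1 = w₀Lx/2 - w₀L²/3 - w₀x³/(6L) = (-16)·4·1/2 - (-16)·4²/3 - (-16)·1³/(6·4) = 54 kN·m
Load 2 — applied couple M₀=5 kN·m at a=2 m (b=L-a=2):
  M_2 = M₀  [x≤a] = 5 = 5 kN·m
Load 3 — uniform load w=16 kN/m over full span:
  M_3 = -w(L-x)²/2 = -16·(4-1)²/2 = -72 kN·m
Superposition: M = Σ M_i = -13 kN·m ≈ -13.000000 kN·m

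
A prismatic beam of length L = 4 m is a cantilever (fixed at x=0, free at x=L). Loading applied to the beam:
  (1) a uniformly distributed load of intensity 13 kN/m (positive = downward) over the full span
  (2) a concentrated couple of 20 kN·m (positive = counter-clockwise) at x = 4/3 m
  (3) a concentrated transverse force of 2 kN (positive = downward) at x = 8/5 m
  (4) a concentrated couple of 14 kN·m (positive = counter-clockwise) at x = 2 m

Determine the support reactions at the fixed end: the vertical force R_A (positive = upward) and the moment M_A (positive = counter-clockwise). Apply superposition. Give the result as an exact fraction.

Load 1 — uniform load w=13 kN/m over full span:
  R_A = wL = 13·4 = 52 kN
  M_A = wL²/2 = 13·4²/2 = 104 kN·m
Load 2 — applied couple M₀=20 kN·m at a=4/3 m (b=L-a=8/3):
  R_A = 0 kN
  M_A = -M₀ = -20 kN·m
Load 3 — point force P=2 kN at a=8/5 m (b=L-a=12/5):
  R_A = P = 2 kN
  M_A = Pa = 2·(8/5) = 16/5 kN·m
Load 4 — applied couple M₀=14 kN·m at a=2 m (b=L-a=2):
  R_A = 0 kN
  M_A = -M₀ = -14 kN·m
Superposition: R_A = 54 kN, M_A = 366/5 kN·m

R_A = 54 kN, M_A = 366/5 kN·m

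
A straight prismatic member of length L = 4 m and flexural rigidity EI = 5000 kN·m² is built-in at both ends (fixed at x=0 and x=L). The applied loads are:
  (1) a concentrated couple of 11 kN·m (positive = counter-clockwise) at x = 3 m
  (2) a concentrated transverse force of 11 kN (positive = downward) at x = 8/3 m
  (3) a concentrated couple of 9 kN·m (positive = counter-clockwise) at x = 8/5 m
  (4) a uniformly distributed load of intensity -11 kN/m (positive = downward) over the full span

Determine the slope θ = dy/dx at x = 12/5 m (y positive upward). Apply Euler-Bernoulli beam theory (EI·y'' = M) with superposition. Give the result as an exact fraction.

Load 1 — applied couple M₀=11 kN·m at a=3 m (b=L-a=1):
  θ_1 = (R_Ax²/2 - M_Ax)/EI  [x≤a] with R_A=99/32, M_A=55/16 = ((99/32)·(12/5)²/2 - (55/16)·(12/5))/5000 = 33/250000 rad
Load 2 — point force P=11 kN at a=8/3 m (b=L-a=4/3):
  θ_2 = -Pb²x(2aL-(3a+b)x)/(2L³EI)  [x≤a] = -11·(4/3)²·(12/5)·(2·(8/3)·4-(3·(8/3)+(4/3))·(12/5))/(2·4³·5000) = 11/140625 rad
Load 3 — applied couple M₀=9 kN·m at a=8/5 m (b=L-a=12/5):
  θ_3 = (R_Ax²/2 - M_Ax - M₀(x-a))/EI  [x>a] with R_A=81/25, M_A=27/25 = ((81/25)·(12/5)²/2 - (27/25)·(12/5) - 9·((12/5)-(8/5)))/5000 = -36/390625 rad
Load 4 — uniform load w=-11 kN/m over full span:
  θ_4 = -wx(L-x)(L-2x)/(12EI) = -(-11)·(12/5)·(4-(12/5))·(4-2·(12/5))/(12·5000) = -44/78125 rad
Superposition: θ = Σ θ_i = -25039/56250000 rad ≈ -0.000445 rad

θ(12/5) = -25039/56250000 rad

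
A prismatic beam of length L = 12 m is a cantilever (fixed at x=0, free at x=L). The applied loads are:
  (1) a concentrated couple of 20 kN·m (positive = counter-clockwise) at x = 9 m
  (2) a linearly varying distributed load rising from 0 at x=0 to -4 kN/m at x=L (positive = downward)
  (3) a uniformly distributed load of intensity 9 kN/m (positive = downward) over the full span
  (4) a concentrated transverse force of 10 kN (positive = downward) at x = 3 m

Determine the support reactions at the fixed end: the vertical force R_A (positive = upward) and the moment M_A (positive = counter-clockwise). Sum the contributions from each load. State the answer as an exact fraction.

R_A = 94 kN, M_A = 466 kN·m

Load 1 — applied couple M₀=20 kN·m at a=9 m (b=L-a=3):
  R_A = 0 kN
  M_A = -M₀ = -20 kN·m
Load 2 — triangular load w₀=-4 kN/m (0→w₀ over full span):
  R_A = w₀L/2 = (-4)·12/2 = -24 kN
  M_A = w₀L²/3 = (-4)·12²/3 = -192 kN·m
Load 3 — uniform load w=9 kN/m over full span:
  R_A = wL = 9·12 = 108 kN
  M_A = wL²/2 = 9·12²/2 = 648 kN·m
Load 4 — point force P=10 kN at a=3 m (b=L-a=9):
  R_A = P = 10 kN
  M_A = Pa = 10·3 = 30 kN·m
Superposition: R_A = 94 kN, M_A = 466 kN·m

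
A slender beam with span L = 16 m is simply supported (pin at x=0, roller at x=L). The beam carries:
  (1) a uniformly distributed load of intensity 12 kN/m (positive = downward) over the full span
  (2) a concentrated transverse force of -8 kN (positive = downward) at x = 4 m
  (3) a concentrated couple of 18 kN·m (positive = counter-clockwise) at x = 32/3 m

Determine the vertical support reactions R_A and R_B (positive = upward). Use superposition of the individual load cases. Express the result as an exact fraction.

Load 1 — uniform load w=12 kN/m over full span:
  R_A = wL/2 = 12·16/2 = 96 kN
  R_B = wL/2 = 12·16/2 = 96 kN
Load 2 — point force P=-8 kN at a=4 m (b=L-a=12):
  R_A = Pb/L = (-8)·12/16 = -6 kN
  R_B = Pa/L = (-8)·4/16 = -2 kN
Load 3 — applied couple M₀=18 kN·m at a=32/3 m (b=L-a=16/3):
  R_A = M₀/L = 18/16 = 9/8 kN
  R_B = -M₀/L = -18/16 = -9/8 kN
Superposition: R_A = 729/8 kN, R_B = 743/8 kN

R_A = 729/8 kN, R_B = 743/8 kN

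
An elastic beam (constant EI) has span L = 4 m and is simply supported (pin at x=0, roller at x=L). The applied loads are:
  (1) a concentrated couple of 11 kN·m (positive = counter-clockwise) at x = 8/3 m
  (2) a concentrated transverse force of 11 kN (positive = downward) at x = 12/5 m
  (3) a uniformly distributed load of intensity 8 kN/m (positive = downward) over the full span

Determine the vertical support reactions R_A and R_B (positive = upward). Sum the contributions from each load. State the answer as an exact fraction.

Load 1 — applied couple M₀=11 kN·m at a=8/3 m (b=L-a=4/3):
  R_A = M₀/L = 11/4 kN
  R_B = -M₀/L = -11/4 kN
Load 2 — point force P=11 kN at a=12/5 m (b=L-a=8/5):
  R_A = Pb/L = 11·(8/5)/4 = 22/5 kN
  R_B = Pa/L = 11·(12/5)/4 = 33/5 kN
Load 3 — uniform load w=8 kN/m over full span:
  R_A = wL/2 = 8·4/2 = 16 kN
  R_B = wL/2 = 8·4/2 = 16 kN
Superposition: R_A = 463/20 kN, R_B = 397/20 kN

R_A = 463/20 kN, R_B = 397/20 kN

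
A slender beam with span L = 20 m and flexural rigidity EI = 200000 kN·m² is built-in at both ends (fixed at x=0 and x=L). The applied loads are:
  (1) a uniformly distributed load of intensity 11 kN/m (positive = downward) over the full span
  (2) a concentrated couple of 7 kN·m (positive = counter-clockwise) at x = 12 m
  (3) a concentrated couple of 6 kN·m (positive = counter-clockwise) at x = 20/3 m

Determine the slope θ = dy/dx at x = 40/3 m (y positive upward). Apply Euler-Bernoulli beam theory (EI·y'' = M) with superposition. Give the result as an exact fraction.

θ(40/3) = 55117/20250000 rad

Load 1 — uniform load w=11 kN/m over full span:
  θ_1 = -wx(L-x)(L-2x)/(12EI) = -11·(40/3)·(20-(40/3))·(20-2·(40/3))/(12·200000) = 11/4050 rad
Load 2 — applied couple M₀=7 kN·m at a=12 m (b=L-a=8):
  θ_2 = (R_Ax²/2 - M_Ax - M₀(x-a))/EI  [x>a] with R_A=63/125, M_A=56/25 = ((63/125)·(40/3)²/2 - (56/25)·(40/3) - 7·((40/3)-12))/200000 = 7/250000 rad
Load 3 — applied couple M₀=6 kN·m at a=20/3 m (b=L-a=40/3):
  θ_3 = (R_Ax²/2 - M_Ax - M₀(x-a))/EI  [x>a] with R_A=2/5, M_A=0 = ((2/5)·(40/3)²/2 - 0·(40/3) - 6·((40/3)-(20/3)))/200000 = -1/45000 rad
Superposition: θ = Σ θ_i = 55117/20250000 rad ≈ 0.002722 rad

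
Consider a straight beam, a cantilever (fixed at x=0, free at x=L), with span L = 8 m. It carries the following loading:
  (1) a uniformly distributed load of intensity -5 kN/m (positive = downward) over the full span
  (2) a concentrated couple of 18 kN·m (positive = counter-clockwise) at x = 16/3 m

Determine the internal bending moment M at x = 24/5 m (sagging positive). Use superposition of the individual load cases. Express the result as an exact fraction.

Load 1 — uniform load w=-5 kN/m over full span:
  M_1 = -w(L-x)²/2 = -(-5)·(8-(24/5))²/2 = 128/5 kN·m
Load 2 — applied couple M₀=18 kN·m at a=16/3 m (b=L-a=8/3):
  M_2 = M₀  [x≤a] = 18 = 18 kN·m
Superposition: M = Σ M_i = 218/5 kN·m ≈ 43.600000 kN·m

M(24/5) = 218/5 kN·m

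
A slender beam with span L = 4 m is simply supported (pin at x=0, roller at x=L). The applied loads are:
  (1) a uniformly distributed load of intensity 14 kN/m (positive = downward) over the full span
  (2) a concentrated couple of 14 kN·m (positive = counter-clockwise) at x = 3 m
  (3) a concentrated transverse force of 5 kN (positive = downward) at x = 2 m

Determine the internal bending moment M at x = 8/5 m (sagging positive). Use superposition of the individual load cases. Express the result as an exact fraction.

M(8/5) = 912/25 kN·m

Load 1 — uniform load w=14 kN/m over full span:
  M_1 = wx(L-x)/2 = 14·(8/5)·(4-(8/5))/2 = 672/25 kN·m
Load 2 — applied couple M₀=14 kN·m at a=3 m (b=L-a=1):
  M_2 = M₀x/L  [x≤a] = 14·(8/5)/4 = 28/5 kN·m
Load 3 — point force P=5 kN at a=2 m (b=L-a=2):
  M_3 = Pbx/L  [x≤a] = 5·2·(8/5)/4 = 4 kN·m
Superposition: M = Σ M_i = 912/25 kN·m ≈ 36.480000 kN·m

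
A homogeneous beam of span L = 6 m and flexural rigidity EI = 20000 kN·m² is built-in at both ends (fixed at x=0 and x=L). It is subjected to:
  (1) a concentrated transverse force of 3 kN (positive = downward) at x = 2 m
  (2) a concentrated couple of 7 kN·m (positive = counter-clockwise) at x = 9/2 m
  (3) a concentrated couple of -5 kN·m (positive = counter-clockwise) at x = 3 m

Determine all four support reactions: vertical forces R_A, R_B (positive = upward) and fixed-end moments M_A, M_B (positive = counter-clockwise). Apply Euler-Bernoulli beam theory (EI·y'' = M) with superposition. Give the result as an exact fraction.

Load 1 — point force P=3 kN at a=2 m (b=L-a=4):
  R_A = Pb²(3a+b)/L³ = 3·4²·(3·2+4)/6³ = 20/9 kN
  M_A = Pab²/L² = 3·2·4²/6² = 8/3 kN·m
  R_B = Pa²(a+3b)/L³ = 3·2²·(2+3·4)/6³ = 7/9 kN
  M_B = -Pa²b/L² = -3·2²·4/6² = -4/3 kN·m
Load 2 — applied couple M₀=7 kN·m at a=9/2 m (b=L-a=3/2):
  R_A = 6M₀ab/L³ = 6·7·(9/2)·(3/2)/6³ = 21/16 kN
  M_A = M₀b(2a-b)/L² = 7·(3/2)·(2·(9/2)-(3/2))/6² = 35/16 kN·m
  R_B = -6M₀ab/L³ = -6·7·(9/2)·(3/2)/6³ = -21/16 kN
  M_B = M₀a(2b-a)/L² = 7·(9/2)·(2·(3/2)-(9/2))/6² = -21/16 kN·m
Load 3 — applied couple M₀=-5 kN·m at a=3 m (b=L-a=3):
  R_A = 6M₀ab/L³ = 6·(-5)·3·3/6³ = -5/4 kN
  M_A = M₀b(2a-b)/L² = (-5)·3·(2·3-3)/6² = -5/4 kN·m
  R_B = -6M₀ab/L³ = -6·(-5)·3·3/6³ = 5/4 kN
  M_B = M₀a(2b-a)/L² = (-5)·3·(2·3-3)/6² = -5/4 kN·m
Superposition: R_A = 329/144 kN, M_A = 173/48 kN·m, R_B = 103/144 kN, M_B = -187/48 kN·m

R_A = 329/144 kN, M_A = 173/48 kN·m, R_B = 103/144 kN, M_B = -187/48 kN·m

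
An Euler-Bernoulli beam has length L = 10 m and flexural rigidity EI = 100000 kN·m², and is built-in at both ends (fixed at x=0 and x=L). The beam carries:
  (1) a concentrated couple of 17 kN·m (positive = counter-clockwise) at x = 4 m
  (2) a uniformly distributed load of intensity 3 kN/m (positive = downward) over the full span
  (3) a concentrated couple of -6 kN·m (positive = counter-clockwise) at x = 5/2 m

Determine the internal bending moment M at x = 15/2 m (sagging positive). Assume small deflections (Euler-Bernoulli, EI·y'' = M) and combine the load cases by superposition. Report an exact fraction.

Load 1 — applied couple M₀=17 kN·m at a=4 m (b=L-a=6):
  M_1 = R_Ax - M_A - M₀  [x>a] with R_A=306/125, M_A=51/25 = (306/125)·(15/2) - (51/25) - 17 = -17/25 kN·m
Load 2 — uniform load w=3 kN/m over full span:
  M_2 = wLx/2 - wL²/12 - wx²/2 = 3·10·(15/2)/2 - 3·10²/12 - 3·(15/2)²/2 = 25/8 kN·m
Load 3 — applied couple M₀=-6 kN·m at a=5/2 m (b=L-a=15/2):
  M_3 = R_Ax - M_A - M₀  [x>a] with R_A=-27/40, M_A=9/8 = (-27/40)·(15/2) - (9/8) - (-6) = -3/16 kN·m
Superposition: M = Σ M_i = 903/400 kN·m ≈ 2.257500 kN·m

M(15/2) = 903/400 kN·m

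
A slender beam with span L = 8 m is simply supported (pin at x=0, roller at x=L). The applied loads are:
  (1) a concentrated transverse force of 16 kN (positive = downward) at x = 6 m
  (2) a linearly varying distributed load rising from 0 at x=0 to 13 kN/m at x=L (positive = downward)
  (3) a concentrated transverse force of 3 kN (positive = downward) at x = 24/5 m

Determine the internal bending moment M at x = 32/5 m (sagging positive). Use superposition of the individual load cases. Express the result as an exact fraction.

Load 1 — point force P=16 kN at a=6 m (b=L-a=2):
  M_1 = Pa(L-x)/L  [x>a] = 16·6·(8-(32/5))/8 = 96/5 kN·m
Load 2 — triangular load w₀=13 kN/m (0→w₀ over full span):
  M_2 = w₀Lx/6 - w₀x³/(6L) = 13·8·(32/5)/6 - 13·(32/5)³/(6·8) = 4992/125 kN·m
Load 3 — point force P=3 kN at a=24/5 m (b=L-a=16/5):
  M_3 = Pa(L-x)/L  [x>a] = 3·(24/5)·(8-(32/5))/8 = 72/25 kN·m
Superposition: M = Σ M_i = 7752/125 kN·m ≈ 62.016000 kN·m

M(32/5) = 7752/125 kN·m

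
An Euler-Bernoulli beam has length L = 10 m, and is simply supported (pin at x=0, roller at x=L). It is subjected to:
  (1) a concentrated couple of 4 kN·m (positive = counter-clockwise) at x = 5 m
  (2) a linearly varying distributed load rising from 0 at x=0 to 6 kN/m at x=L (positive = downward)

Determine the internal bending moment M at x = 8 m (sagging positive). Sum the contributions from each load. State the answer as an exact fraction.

M(8) = 28 kN·m

Load 1 — applied couple M₀=4 kN·m at a=5 m (b=L-a=5):
  M_1 = M₀x/L - M₀  [x>a] = 4·8/10 - 4 = -4/5 kN·m
Load 2 — triangular load w₀=6 kN/m (0→w₀ over full span):
  M_2 = w₀Lx/6 - w₀x³/(6L) = 6·10·8/6 - 6·8³/(6·10) = 144/5 kN·m
Superposition: M = Σ M_i = 28 kN·m ≈ 28.000000 kN·m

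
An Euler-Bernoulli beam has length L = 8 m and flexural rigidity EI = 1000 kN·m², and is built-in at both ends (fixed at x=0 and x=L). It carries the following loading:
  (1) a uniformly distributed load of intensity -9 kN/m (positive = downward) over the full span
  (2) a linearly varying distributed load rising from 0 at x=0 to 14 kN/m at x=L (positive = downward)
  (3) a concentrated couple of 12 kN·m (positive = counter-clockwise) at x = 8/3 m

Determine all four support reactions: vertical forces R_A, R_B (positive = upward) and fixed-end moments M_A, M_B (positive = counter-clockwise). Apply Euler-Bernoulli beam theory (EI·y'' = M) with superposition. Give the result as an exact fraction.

R_A = -86/5 kN, M_A = -272/15 kN·m, R_B = 6/5 kN, M_B = 36/5 kN·m

Load 1 — uniform load w=-9 kN/m over full span:
  R_A = wL/2 = (-9)·8/2 = -36 kN
  M_A = wL²/12 = (-9)·8²/12 = -48 kN·m
  R_B = wL/2 = (-9)·8/2 = -36 kN
  M_B = -wL²/12 = -(-9)·8²/12 = 48 kN·m
Load 2 — triangular load w₀=14 kN/m (0→w₀ over full span):
  R_A = 3w₀L/20 = 3·14·8/20 = 84/5 kN
  M_A = w₀L²/30 = 14·8²/30 = 448/15 kN·m
  R_B = 7w₀L/20 = 7·14·8/20 = 196/5 kN
  M_B = -w₀L²/20 = -14·8²/20 = -224/5 kN·m
Load 3 — applied couple M₀=12 kN·m at a=8/3 m (b=L-a=16/3):
  R_A = 6M₀ab/L³ = 6·12·(8/3)·(16/3)/8³ = 2 kN
  M_A = M₀b(2a-b)/L² = 12·(16/3)·(2·(8/3)-(16/3))/8² = 0 kN·m
  R_B = -6M₀ab/L³ = -6·12·(8/3)·(16/3)/8³ = -2 kN
  M_B = M₀a(2b-a)/L² = 12·(8/3)·(2·(16/3)-(8/3))/8² = 4 kN·m
Superposition: R_A = -86/5 kN, M_A = -272/15 kN·m, R_B = 6/5 kN, M_B = 36/5 kN·m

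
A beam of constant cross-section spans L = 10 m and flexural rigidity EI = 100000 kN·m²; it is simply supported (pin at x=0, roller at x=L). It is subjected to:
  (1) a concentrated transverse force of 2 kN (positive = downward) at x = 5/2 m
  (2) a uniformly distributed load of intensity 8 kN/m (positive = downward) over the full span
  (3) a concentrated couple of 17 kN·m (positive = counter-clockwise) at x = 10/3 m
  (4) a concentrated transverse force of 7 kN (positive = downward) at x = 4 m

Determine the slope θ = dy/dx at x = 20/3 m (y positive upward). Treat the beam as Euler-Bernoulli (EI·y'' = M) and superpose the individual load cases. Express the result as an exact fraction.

Load 1 — point force P=2 kN at a=5/2 m (b=L-a=15/2):
  θ_1 = -Pa(2L²-6Lx+3x²+a²)/(6LEI)  [x>a] = -2·(5/2)·(2·10²-6·10·(20/3)+3·(20/3)²+(5/2)²)/(6·10·100000) = 29/576000 rad
Load 2 — uniform load w=8 kN/m over full span:
  θ_2 = -w(L³-6Lx²+4x³)/(24EI) = -8·(10³-6·10·(20/3)²+4·(20/3)³)/(24·100000) = 13/8100 rad
Load 3 — applied couple M₀=17 kN·m at a=10/3 m (b=L-a=20/3):
  θ_3 = (M₀x²/(2L)-M₀(x-a)+C₁)/EI  [x>a] with C₁=M₀(3b²-L²)/(6L)=85/9 = (17·(20/3)²/(2·10)-17·((20/3)-(10/3))+(85/9))/100000 = -17/180000 rad
Load 4 — point force P=7 kN at a=4 m (b=L-a=6):
  θ_4 = -Pa(2L²-6Lx+3x²+a²)/(6LEI)  [x>a] = -7·4·(2·10²-6·10·(20/3)+3·(20/3)²+4²)/(6·10·100000) = 133/562500 rad
Superposition: θ = Σ θ_i = 1164641/648000000 rad ≈ 0.001797 rad

θ(20/3) = 1164641/648000000 rad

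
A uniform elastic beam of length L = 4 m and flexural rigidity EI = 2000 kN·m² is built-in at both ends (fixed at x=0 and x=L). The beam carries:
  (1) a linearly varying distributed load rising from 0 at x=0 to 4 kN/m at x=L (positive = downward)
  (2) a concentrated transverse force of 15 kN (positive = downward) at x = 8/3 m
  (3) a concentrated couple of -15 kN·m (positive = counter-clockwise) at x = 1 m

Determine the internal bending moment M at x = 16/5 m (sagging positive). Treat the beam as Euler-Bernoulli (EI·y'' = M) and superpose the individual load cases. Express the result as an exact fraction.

Load 1 — triangular load w₀=4 kN/m (0→w₀ over full span):
  M_1 = 3w₀Lx/20 - w₀L²/30 - w₀x³/(6L) = 3·4·4·(16/5)/20 - 4·4²/30 - 4·(16/5)³/(6·4) = 32/375 kN·m
Load 2 — point force P=15 kN at a=8/3 m (b=L-a=4/3):
  M_2 = Pa²(a+3b)(L-x)/L³ - Pa²b/L²  [x>a] = 15·(8/3)²·((8/3)+3·(4/3))·(4-(16/5))/4³ - 15·(8/3)²·(4/3)/4² = 0 kN·m
Load 3 — applied couple M₀=-15 kN·m at a=1 m (b=L-a=3):
  M_3 = R_Ax - M_A - M₀  [x>a] with R_A=-135/32, M_A=45/16 = (-135/32)·(16/5) - (45/16) - (-15) = -21/16 kN·m
Superposition: M = Σ M_i = -7363/6000 kN·m ≈ -1.227167 kN·m

M(16/5) = -7363/6000 kN·m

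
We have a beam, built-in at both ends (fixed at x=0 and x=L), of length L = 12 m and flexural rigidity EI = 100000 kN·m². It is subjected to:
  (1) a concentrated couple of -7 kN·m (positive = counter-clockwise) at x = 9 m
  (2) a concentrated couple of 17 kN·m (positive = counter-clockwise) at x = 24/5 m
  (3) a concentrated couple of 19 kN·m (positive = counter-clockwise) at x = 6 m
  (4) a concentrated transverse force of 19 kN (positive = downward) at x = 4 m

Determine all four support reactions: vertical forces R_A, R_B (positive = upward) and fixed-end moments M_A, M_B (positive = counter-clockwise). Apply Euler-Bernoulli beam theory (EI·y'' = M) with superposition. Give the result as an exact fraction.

Load 1 — applied couple M₀=-7 kN·m at a=9 m (b=L-a=3):
  R_A = 6M₀ab/L³ = 6·(-7)·9·3/12³ = -21/32 kN
  M_A = M₀b(2a-b)/L² = (-7)·3·(2·9-3)/12² = -35/16 kN·m
  R_B = -6M₀ab/L³ = -6·(-7)·9·3/12³ = 21/32 kN
  M_B = M₀a(2b-a)/L² = (-7)·9·(2·3-9)/12² = 21/16 kN·m
Load 2 — applied couple M₀=17 kN·m at a=24/5 m (b=L-a=36/5):
  R_A = 6M₀ab/L³ = 6·17·(24/5)·(36/5)/12³ = 51/25 kN
  M_A = M₀b(2a-b)/L² = 17·(36/5)·(2·(24/5)-(36/5))/12² = 51/25 kN·m
  R_B = -6M₀ab/L³ = -6·17·(24/5)·(36/5)/12³ = -51/25 kN
  M_B = M₀a(2b-a)/L² = 17·(24/5)·(2·(36/5)-(24/5))/12² = 136/25 kN·m
Load 3 — applied couple M₀=19 kN·m at a=6 m (b=L-a=6):
  R_A = 6M₀ab/L³ = 6·19·6·6/12³ = 19/8 kN
  M_A = M₀b(2a-b)/L² = 19·6·(2·6-6)/12² = 19/4 kN·m
  R_B = -6M₀ab/L³ = -6·19·6·6/12³ = -19/8 kN
  M_B = M₀a(2b-a)/L² = 19·6·(2·6-6)/12² = 19/4 kN·m
Load 4 — point force P=19 kN at a=4 m (b=L-a=8):
  R_A = Pb²(3a+b)/L³ = 19·8²·(3·4+8)/12³ = 380/27 kN
  M_A = Pab²/L² = 19·4·8²/12² = 304/9 kN·m
  R_B = Pa²(a+3b)/L³ = 19·4²·(4+3·8)/12³ = 133/27 kN
  M_B = -Pa²b/L² = -19·4²·8/12² = -152/9 kN·m
Superposition: R_A = 385189/21600 kN, M_A = 138169/3600 kN·m, R_B = 25211/21600 kN, M_B = -19391/3600 kN·m

R_A = 385189/21600 kN, M_A = 138169/3600 kN·m, R_B = 25211/21600 kN, M_B = -19391/3600 kN·m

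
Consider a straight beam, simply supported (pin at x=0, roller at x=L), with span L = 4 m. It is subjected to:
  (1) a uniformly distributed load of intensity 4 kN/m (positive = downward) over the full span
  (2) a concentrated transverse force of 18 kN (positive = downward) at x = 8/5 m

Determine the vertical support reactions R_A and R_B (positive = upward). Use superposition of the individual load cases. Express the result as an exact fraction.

Load 1 — uniform load w=4 kN/m over full span:
  R_A = wL/2 = 4·4/2 = 8 kN
  R_B = wL/2 = 4·4/2 = 8 kN
Load 2 — point force P=18 kN at a=8/5 m (b=L-a=12/5):
  R_A = Pb/L = 18·(12/5)/4 = 54/5 kN
  R_B = Pa/L = 18·(8/5)/4 = 36/5 kN
Superposition: R_A = 94/5 kN, R_B = 76/5 kN

R_A = 94/5 kN, R_B = 76/5 kN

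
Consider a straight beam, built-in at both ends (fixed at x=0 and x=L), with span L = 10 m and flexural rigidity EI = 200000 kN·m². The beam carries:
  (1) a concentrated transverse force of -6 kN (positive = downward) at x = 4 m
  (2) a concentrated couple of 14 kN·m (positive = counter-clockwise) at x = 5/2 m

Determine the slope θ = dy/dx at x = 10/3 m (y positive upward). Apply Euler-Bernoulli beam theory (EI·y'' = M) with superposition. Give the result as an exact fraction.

θ(10/3) = 391/6000000 rad

Load 1 — point force P=-6 kN at a=4 m (b=L-a=6):
  θ_1 = -Pb²x(2aL-(3a+b)x)/(2L³EI)  [x≤a] = -(-6)·6²·(10/3)·(2·4·10-(3·4+6)·(10/3))/(2·10³·200000) = 9/250000 rad
Load 2 — applied couple M₀=14 kN·m at a=5/2 m (b=L-a=15/2):
  θ_2 = (R_Ax²/2 - M_Ax - M₀(x-a))/EI  [x>a] with R_A=63/40, M_A=-21/8 = ((63/40)·(10/3)²/2 - (-21/8)·(10/3) - 14·((10/3)-(5/2)))/200000 = 7/240000 rad
Superposition: θ = Σ θ_i = 391/6000000 rad ≈ 0.000065 rad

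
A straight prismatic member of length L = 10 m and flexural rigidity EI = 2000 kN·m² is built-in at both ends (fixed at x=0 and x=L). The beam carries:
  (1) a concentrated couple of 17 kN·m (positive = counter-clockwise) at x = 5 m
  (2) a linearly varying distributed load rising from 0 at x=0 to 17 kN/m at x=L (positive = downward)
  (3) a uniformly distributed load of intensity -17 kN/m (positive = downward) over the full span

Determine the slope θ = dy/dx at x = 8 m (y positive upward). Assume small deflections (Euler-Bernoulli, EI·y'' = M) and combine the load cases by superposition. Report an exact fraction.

Load 1 — applied couple M₀=17 kN·m at a=5 m (b=L-a=5):
  θ_1 = (R_Ax²/2 - M_Ax - M₀(x-a))/EI  [x>a] with R_A=51/20, M_A=17/4 = ((51/20)·8²/2 - (17/4)·8 - 17·(8-5))/2000 = -17/10000 rad
Load 2 — triangular load w₀=17 kN/m (0→w₀ over full span):
  θ_2 = -w₀(2x(L-x)(L-2x)(x+2L)+x²(L-x)²)/(120LEI) = -17·(2·8·(10-8)·(10-2·8)·(8+2·10)+8²·(10-8)²)/(120·10·2000) = 68/1875 rad
Load 3 — uniform load w=-17 kN/m over full span:
  θ_3 = -wx(L-x)(L-2x)/(12EI) = -(-17)·8·(10-8)·(10-2·8)/(12·2000) = -17/250 rad
Superposition: θ = Σ θ_i = -1003/30000 rad ≈ -0.033433 rad

θ(8) = -1003/30000 rad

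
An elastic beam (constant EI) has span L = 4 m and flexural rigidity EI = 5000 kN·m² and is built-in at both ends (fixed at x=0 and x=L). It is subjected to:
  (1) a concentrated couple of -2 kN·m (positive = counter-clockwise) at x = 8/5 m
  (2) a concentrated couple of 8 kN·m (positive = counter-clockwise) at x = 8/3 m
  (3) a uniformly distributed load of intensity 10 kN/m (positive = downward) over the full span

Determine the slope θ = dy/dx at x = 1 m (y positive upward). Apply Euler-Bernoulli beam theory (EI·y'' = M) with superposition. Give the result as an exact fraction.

θ(1) = -121/93750 rad

Load 1 — applied couple M₀=-2 kN·m at a=8/5 m (b=L-a=12/5):
  θ_1 = (R_Ax²/2 - M_Ax)/EI  [x≤a] with R_A=-18/25, M_A=-6/25 = ((-18/25)·1²/2 - (-6/25)·1)/5000 = -3/125000 rad
Load 2 — applied couple M₀=8 kN·m at a=8/3 m (b=L-a=4/3):
  θ_2 = (R_Ax²/2 - M_Ax)/EI  [x≤a] with R_A=8/3, M_A=8/3 = ((8/3)·1²/2 - (8/3)·1)/5000 = -1/3750 rad
Load 3 — uniform load w=10 kN/m over full span:
  θ_3 = -wx(L-x)(L-2x)/(12EI) = -10·1·(4-1)·(4-2·1)/(12·5000) = -1/1000 rad
Superposition: θ = Σ θ_i = -121/93750 rad ≈ -0.001291 rad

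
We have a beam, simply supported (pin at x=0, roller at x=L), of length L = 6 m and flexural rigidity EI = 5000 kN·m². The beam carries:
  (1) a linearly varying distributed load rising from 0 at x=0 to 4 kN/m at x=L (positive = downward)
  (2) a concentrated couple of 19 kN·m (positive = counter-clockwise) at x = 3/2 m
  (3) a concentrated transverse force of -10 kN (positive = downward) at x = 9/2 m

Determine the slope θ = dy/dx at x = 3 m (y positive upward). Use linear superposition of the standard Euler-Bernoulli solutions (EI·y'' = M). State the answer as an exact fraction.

Load 1 — triangular load w₀=4 kN/m (0→w₀ over full span):
  θ_1 = -w₀(7L⁴-30L²x²+15x⁴)/(360LEI) = -4·(7·6⁴-30·6²·3²+15·3⁴)/(360·6·5000) = -21/100000 rad
Load 2 — applied couple M₀=19 kN·m at a=3/2 m (b=L-a=9/2):
  θ_2 = (M₀x²/(2L)-M₀(x-a)+C₁)/EI  [x>a] with C₁=M₀(3b²-L²)/(6L)=209/16 = (19·3²/(2·6)-19·(3-(3/2))+(209/16))/5000 = -19/80000 rad
Load 3 — point force P=-10 kN at a=9/2 m (b=L-a=3/2):
  θ_3 = -Pb(L²-b²-3x²)/(6LEI)  [x≤a] = -(-10)·(3/2)·(6²-(3/2)²-3·3²)/(6·6·5000) = 9/16000 rad
Superposition: θ = Σ θ_i = 23/200000 rad ≈ 0.000115 rad

θ(3) = 23/200000 rad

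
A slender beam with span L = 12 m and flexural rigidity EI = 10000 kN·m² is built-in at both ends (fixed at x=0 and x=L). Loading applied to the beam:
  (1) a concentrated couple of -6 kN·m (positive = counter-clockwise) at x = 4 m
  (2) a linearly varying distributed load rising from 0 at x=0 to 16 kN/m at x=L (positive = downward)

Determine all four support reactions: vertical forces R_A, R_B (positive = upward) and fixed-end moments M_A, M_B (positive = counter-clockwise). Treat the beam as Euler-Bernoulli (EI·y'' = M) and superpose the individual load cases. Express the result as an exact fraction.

Load 1 — applied couple M₀=-6 kN·m at a=4 m (b=L-a=8):
  R_A = 6M₀ab/L³ = 6·(-6)·4·8/12³ = -2/3 kN
  M_A = M₀b(2a-b)/L² = (-6)·8·(2·4-8)/12² = 0 kN·m
  R_B = -6M₀ab/L³ = -6·(-6)·4·8/12³ = 2/3 kN
  M_B = M₀a(2b-a)/L² = (-6)·4·(2·8-4)/12² = -2 kN·m
Load 2 — triangular load w₀=16 kN/m (0→w₀ over full span):
  R_A = 3w₀L/20 = 3·16·12/20 = 144/5 kN
  M_A = w₀L²/30 = 16·12²/30 = 384/5 kN·m
  R_B = 7w₀L/20 = 7·16·12/20 = 336/5 kN
  M_B = -w₀L²/20 = -16·12²/20 = -576/5 kN·m
Superposition: R_A = 422/15 kN, M_A = 384/5 kN·m, R_B = 1018/15 kN, M_B = -586/5 kN·m

R_A = 422/15 kN, M_A = 384/5 kN·m, R_B = 1018/15 kN, M_B = -586/5 kN·m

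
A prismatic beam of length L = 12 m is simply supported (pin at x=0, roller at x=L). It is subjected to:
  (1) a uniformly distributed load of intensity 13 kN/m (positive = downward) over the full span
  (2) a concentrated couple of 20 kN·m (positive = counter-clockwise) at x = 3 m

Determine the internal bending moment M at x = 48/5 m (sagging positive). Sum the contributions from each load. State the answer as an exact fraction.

Load 1 — uniform load w=13 kN/m over full span:
  M_1 = wx(L-x)/2 = 13·(48/5)·(12-(48/5))/2 = 3744/25 kN·m
Load 2 — applied couple M₀=20 kN·m at a=3 m (b=L-a=9):
  M_2 = M₀x/L - M₀  [x>a] = 20·(48/5)/12 - 20 = -4 kN·m
Superposition: M = Σ M_i = 3644/25 kN·m ≈ 145.760000 kN·m

M(48/5) = 3644/25 kN·m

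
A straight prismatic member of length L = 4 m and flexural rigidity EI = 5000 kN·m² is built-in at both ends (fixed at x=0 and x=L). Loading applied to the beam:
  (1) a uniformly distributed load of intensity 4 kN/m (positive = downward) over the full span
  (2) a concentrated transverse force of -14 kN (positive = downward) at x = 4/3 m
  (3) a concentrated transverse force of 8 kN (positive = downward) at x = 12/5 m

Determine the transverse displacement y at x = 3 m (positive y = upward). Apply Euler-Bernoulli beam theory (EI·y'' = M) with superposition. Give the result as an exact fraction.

y(3) = -5957/20250000 m

Load 1 — uniform load w=4 kN/m over full span:
  y_1 = -wx²(L-x)²/(24EI) = -4·3²·(4-3)²/(24·5000) = -3/10000 m
Load 2 — point force P=-14 kN at a=4/3 m (b=L-a=8/3):
  y_2 = -Pa²(L-x)²(3bL-(3b+a)(L-x))/(6L³EI)  [x>a] = -(-14)·(4/3)²·(4-3)²·(3·(8/3)·4-(3·(8/3)+(4/3))·(4-3))/(6·4³·5000) = 119/405000 m
Load 3 — point force P=8 kN at a=12/5 m (b=L-a=8/5):
  y_3 = -Pa²(L-x)²(3bL-(3b+a)(L-x))/(6L³EI)  [x>a] = -8·(12/5)²·(4-3)²·(3·(8/5)·4-(3·(8/5)+(12/5))·(4-3))/(6·4³·5000) = -9/31250 m
Superposition: y = Σ y_i = -5957/20250000 m ≈ -0.000294 m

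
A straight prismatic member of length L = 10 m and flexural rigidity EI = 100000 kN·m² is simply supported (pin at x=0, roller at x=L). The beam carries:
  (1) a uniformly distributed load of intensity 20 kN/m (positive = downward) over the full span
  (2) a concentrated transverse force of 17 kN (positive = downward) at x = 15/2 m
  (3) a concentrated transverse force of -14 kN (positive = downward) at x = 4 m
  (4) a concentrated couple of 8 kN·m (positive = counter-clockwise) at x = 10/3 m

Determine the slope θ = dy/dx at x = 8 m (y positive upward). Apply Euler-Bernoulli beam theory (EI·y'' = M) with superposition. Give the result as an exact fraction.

θ(8) = 940291/144000000 rad

Load 1 — uniform load w=20 kN/m over full span:
  θ_1 = -w(L³-6Lx²+4x³)/(24EI) = -20·(10³-6·10·8²+4·8³)/(24·100000) = 33/5000 rad
Load 2 — point force P=17 kN at a=15/2 m (b=L-a=5/2):
  θ_2 = -Pa(2L²-6Lx+3x²+a²)/(6LEI)  [x>a] = -17·(15/2)·(2·10²-6·10·8+3·8²+(15/2)²)/(6·10·100000) = 2159/3200000 rad
Load 3 — point force P=-14 kN at a=4 m (b=L-a=6):
  θ_3 = -Pa(2L²-6Lx+3x²+a²)/(6LEI)  [x>a] = -(-14)·4·(2·10²-6·10·8+3·8²+4²)/(6·10·100000) = -21/31250 rad
Load 4 — applied couple M₀=8 kN·m at a=10/3 m (b=L-a=20/3):
  θ_4 = (M₀x²/(2L)-M₀(x-a)+C₁)/EI  [x>a] with C₁=M₀(3b²-L²)/(6L)=40/9 = (8·8²/(2·10)-8·(8-(10/3))+(40/9))/100000 = -41/562500 rad
Superposition: θ = Σ θ_i = 940291/144000000 rad ≈ 0.006530 rad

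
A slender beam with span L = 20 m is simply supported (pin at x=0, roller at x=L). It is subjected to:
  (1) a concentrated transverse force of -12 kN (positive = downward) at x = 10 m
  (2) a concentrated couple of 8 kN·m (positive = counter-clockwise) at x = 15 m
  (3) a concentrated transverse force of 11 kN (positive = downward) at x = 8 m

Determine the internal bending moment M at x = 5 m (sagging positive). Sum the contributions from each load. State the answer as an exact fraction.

Load 1 — point force P=-12 kN at a=10 m (b=L-a=10):
  M_1 = Pbx/L  [x≤a] = (-12)·10·5/20 = -30 kN·m
Load 2 — applied couple M₀=8 kN·m at a=15 m (b=L-a=5):
  M_2 = M₀x/L  [x≤a] = 8·5/20 = 2 kN·m
Load 3 — point force P=11 kN at a=8 m (b=L-a=12):
  M_3 = Pbx/L  [x≤a] = 11·12·5/20 = 33 kN·m
Superposition: M = Σ M_i = 5 kN·m ≈ 5.000000 kN·m

M(5) = 5 kN·m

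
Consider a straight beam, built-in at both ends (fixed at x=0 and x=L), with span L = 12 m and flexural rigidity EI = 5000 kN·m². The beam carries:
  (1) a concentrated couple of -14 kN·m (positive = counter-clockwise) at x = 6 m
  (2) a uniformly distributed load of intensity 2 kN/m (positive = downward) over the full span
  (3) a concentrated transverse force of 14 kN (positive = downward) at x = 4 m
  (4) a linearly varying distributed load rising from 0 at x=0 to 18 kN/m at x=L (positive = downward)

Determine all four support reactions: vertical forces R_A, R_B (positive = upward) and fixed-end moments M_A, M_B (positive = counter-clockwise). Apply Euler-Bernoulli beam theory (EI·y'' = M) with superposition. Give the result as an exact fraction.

R_A = 28631/540 kN, M_A = 11861/90 kN·m, R_B = 50209/540 kN, M_B = -15259/90 kN·m

Load 1 — applied couple M₀=-14 kN·m at a=6 m (b=L-a=6):
  R_A = 6M₀ab/L³ = 6·(-14)·6·6/12³ = -7/4 kN
  M_A = M₀b(2a-b)/L² = (-14)·6·(2·6-6)/12² = -7/2 kN·m
  R_B = -6M₀ab/L³ = -6·(-14)·6·6/12³ = 7/4 kN
  M_B = M₀a(2b-a)/L² = (-14)·6·(2·6-6)/12² = -7/2 kN·m
Load 2 — uniform load w=2 kN/m over full span:
  R_A = wL/2 = 2·12/2 = 12 kN
  M_A = wL²/12 = 2·12²/12 = 24 kN·m
  R_B = wL/2 = 2·12/2 = 12 kN
  M_B = -wL²/12 = -2·12²/12 = -24 kN·m
Load 3 — point force P=14 kN at a=4 m (b=L-a=8):
  R_A = Pb²(3a+b)/L³ = 14·8²·(3·4+8)/12³ = 280/27 kN
  M_A = Pab²/L² = 14·4·8²/12² = 224/9 kN·m
  R_B = Pa²(a+3b)/L³ = 14·4²·(4+3·8)/12³ = 98/27 kN
  M_B = -Pa²b/L² = -14·4²·8/12² = -112/9 kN·m
Load 4 — triangular load w₀=18 kN/m (0→w₀ over full span):
  R_A = 3w₀L/20 = 3·18·12/20 = 162/5 kN
  M_A = w₀L²/30 = 18·12²/30 = 432/5 kN·m
  R_B = 7w₀L/20 = 7·18·12/20 = 378/5 kN
  M_B = -w₀L²/20 = -18·12²/20 = -648/5 kN·m
Superposition: R_A = 28631/540 kN, M_A = 11861/90 kN·m, R_B = 50209/540 kN, M_B = -15259/90 kN·m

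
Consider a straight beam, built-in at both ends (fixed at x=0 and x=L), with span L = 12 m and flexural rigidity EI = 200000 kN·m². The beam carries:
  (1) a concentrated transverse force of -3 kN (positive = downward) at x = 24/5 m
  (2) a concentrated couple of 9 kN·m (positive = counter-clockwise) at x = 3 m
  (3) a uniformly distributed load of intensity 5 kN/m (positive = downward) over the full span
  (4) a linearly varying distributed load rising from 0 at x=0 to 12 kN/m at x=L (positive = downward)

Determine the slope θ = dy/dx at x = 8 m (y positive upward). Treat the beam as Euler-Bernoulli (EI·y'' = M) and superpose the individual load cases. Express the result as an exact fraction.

θ(8) = 77393/150000000 rad

Load 1 — point force P=-3 kN at a=24/5 m (b=L-a=36/5):
  θ_1 = Pa²(L-x)(2bL-(3b+a)(L-x))/(2L³EI)  [x>a] = (-3)·(24/5)²·(12-8)·(2·(36/5)·12-(3·(36/5)+(24/5))·(12-8))/(2·12³·200000) = -21/781250 rad
Load 2 — applied couple M₀=9 kN·m at a=3 m (b=L-a=9):
  θ_2 = (R_Ax²/2 - M_Ax - M₀(x-a))/EI  [x>a] with R_A=27/32, M_A=-27/16 = ((27/32)·8²/2 - (-27/16)·8 - 9·(8-3))/200000 = -9/400000 rad
Load 3 — uniform load w=5 kN/m over full span:
  θ_3 = -wx(L-x)(L-2x)/(12EI) = -5·8·(12-8)·(12-2·8)/(12·200000) = 1/3750 rad
Load 4 — triangular load w₀=12 kN/m (0→w₀ over full span):
  θ_4 = -w₀(2x(L-x)(L-2x)(x+2L)+x²(L-x)²)/(120LEI) = -12·(2·8·(12-8)·(12-2·8)·(8+2·12)+8²·(12-8)²)/(120·12·200000) = 14/46875 rad
Superposition: θ = Σ θ_i = 77393/150000000 rad ≈ 0.000516 rad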